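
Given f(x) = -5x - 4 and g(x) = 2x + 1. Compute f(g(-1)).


g(-1) = -1
f(-1) = 1

1


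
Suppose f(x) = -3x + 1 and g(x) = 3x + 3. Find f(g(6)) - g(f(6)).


f(g(6)) = -62
g(f(6)) = -48
Difference = -14

-14


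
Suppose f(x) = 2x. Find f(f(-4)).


f(-4) = -8
f(-8) = -16

-16


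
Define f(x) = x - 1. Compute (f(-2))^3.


f(-2) = -3
(-3)^3 = -27

-27


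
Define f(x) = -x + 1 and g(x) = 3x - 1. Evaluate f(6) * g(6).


f(6) = -5
g(6) = 17
Product = -85

-85


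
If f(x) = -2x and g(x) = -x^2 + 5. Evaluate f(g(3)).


g(3) = -4
f(-4) = 8

8


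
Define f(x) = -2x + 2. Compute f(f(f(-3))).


f(-3) = 8
f(8) = -14
f(-14) = 30

30


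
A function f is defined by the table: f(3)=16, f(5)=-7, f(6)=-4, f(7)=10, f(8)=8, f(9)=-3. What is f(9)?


Reading from the table at x = 9

-3


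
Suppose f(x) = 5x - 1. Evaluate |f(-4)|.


f(-4) = -21
|-21| = 21

21


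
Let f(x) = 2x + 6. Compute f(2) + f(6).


f(2) = 10
f(6) = 18
Sum = 28

28


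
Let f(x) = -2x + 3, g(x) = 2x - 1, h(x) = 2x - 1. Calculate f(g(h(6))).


h(6) = 11
g(11) = 21
f(21) = -39

-39


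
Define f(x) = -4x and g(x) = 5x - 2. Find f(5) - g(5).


f(5) = -20
g(5) = 23
Difference = -43

-43


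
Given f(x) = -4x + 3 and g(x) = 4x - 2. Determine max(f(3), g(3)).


f(3) = -9
g(3) = 10
max = 10

10


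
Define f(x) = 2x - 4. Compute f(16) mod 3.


f(16) = 28
28 mod 3 = 1

1


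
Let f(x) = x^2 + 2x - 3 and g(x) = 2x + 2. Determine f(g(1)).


g(1) = 4
f(4) = 1*(4)^2 + 2*(4) - 3 = 21

21


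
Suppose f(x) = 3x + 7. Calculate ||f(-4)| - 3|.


2


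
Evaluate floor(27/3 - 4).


27/3 = 9
9 - 4 = 5
floor(5) = 5

5


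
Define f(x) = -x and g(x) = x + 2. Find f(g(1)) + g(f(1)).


-2


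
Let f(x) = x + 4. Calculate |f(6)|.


10


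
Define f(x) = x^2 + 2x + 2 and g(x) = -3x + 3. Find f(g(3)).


g(3) = -6
f(-6) = 1*(-6)^2 + 2*(-6) + 2 = 26

26


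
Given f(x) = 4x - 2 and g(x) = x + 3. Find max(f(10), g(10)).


f(10) = 38
g(10) = 13
max = 38

38


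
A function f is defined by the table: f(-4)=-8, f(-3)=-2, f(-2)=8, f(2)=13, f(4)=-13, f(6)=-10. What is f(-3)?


Reading from the table at x = -3

-2


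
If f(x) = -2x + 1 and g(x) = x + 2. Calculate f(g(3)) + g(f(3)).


f(g(3)) = -9
g(f(3)) = -3
Sum = -12

-12


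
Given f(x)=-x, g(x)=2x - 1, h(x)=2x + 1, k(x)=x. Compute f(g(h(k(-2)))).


7


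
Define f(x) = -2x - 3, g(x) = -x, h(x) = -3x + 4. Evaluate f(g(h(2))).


h(2) = -2
g(-2) = 2
f(2) = -7

-7


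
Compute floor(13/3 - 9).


13/3 = 4.3333
4.3333 - 9 = -4.6667
floor(-4.6667) = -5

-5


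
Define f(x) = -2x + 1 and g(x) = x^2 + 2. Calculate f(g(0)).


-3


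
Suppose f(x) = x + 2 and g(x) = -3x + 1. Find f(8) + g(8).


f(8) = 10
g(8) = -23
Sum = -13

-13


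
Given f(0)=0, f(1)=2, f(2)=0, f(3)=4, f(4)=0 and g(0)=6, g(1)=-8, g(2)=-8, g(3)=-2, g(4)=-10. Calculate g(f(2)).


f(2) = 0
g(0) = 6

6


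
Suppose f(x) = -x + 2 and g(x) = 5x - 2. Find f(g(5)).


g(5) = 23
f(23) = -21

-21


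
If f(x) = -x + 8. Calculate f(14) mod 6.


f(14) = -6
-6 mod 6 = 0

0


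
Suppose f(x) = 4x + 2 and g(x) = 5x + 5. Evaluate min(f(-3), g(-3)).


-10


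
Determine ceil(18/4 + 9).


18/4 = 4.5
4.5 + 9 = 13.5
ceil(13.5) = 14

14


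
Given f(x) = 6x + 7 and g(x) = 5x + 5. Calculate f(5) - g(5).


f(5) = 37
g(5) = 30
Difference = 7

7


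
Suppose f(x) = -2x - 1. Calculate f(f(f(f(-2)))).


-27


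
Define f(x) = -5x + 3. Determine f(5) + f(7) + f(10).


f(5) = -22
f(7) = -32
f(10) = -47
Sum = -101

-101


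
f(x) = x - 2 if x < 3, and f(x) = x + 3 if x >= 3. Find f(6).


6 satisfies x >= 3
f(6) = 9

9


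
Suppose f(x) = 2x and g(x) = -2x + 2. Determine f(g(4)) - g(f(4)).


f(g(4)) = -12
g(f(4)) = -14
Difference = 2

2


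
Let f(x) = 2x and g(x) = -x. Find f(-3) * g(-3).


f(-3) = -6
g(-3) = 3
Product = -18

-18


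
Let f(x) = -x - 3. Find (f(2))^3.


f(2) = -5
(-5)^3 = -125

-125


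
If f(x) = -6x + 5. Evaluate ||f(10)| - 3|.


f(10) = -55
|-55| = 55
|55 - 3| = 52

52


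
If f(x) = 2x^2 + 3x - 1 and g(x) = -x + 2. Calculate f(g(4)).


1


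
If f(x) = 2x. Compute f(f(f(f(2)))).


f(2) = 4
f(4) = 8
f(8) = 16
f(16) = 32

32


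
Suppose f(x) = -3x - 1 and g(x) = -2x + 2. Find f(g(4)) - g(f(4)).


f(g(4)) = 17
g(f(4)) = 28
Difference = -11

-11


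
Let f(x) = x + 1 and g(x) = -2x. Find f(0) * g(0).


f(0) = 1
g(0) = 0
Product = 0

0


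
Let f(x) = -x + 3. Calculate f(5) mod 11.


9


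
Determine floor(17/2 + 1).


17/2 = 8.5
8.5 + 1 = 9.5
floor(9.5) = 9

9


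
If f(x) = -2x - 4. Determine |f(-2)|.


0


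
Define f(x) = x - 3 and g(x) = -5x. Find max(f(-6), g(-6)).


f(-6) = -9
g(-6) = 30
max = 30

30


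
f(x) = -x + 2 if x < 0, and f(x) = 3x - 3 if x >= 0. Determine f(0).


0 satisfies x >= 0
f(0) = -3

-3


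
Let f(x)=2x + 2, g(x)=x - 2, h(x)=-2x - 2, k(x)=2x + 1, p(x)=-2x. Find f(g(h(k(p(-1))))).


p(-1) = 2
k(2) = 5
h(5) = -12
g(-12) = -14
f(-14) = -26

-26


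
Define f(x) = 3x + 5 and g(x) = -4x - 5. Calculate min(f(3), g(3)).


f(3) = 14
g(3) = -17
min = -17

-17


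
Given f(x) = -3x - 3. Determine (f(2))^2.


f(2) = -9
(-9)^2 = 81

81


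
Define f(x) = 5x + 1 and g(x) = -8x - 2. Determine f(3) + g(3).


f(3) = 16
g(3) = -26
Sum = -10

-10


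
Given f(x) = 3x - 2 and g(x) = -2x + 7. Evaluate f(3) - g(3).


f(3) = 7
g(3) = 1
Difference = 6

6


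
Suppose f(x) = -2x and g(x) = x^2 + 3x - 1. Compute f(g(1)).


-6


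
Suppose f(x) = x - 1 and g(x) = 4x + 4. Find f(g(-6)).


g(-6) = -20
f(-20) = -21

-21


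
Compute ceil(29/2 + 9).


29/2 = 14.5
14.5 + 9 = 23.5
ceil(23.5) = 24

24


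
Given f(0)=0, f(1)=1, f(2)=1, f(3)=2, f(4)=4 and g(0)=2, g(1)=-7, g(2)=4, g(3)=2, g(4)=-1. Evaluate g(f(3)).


f(3) = 2
g(2) = 4

4


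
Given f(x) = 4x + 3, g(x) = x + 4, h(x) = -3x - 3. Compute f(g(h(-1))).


h(-1) = 0
g(0) = 4
f(4) = 19

19


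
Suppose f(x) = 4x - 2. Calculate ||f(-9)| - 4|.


34


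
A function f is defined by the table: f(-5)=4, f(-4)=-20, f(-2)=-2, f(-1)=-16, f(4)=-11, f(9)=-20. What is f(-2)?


Reading from the table at x = -2

-2


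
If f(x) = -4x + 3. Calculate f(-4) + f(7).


f(-4) = 19
f(7) = -25
Sum = -6

-6


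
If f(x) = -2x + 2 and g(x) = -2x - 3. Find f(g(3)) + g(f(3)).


f(g(3)) = 20
g(f(3)) = 5
Sum = 25

25


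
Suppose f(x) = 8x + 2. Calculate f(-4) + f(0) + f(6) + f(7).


f(-4) = -30
f(0) = 2
f(6) = 50
f(7) = 58
Sum = 80

80


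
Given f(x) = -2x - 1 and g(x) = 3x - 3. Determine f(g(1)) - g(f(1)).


f(g(1)) = -1
g(f(1)) = -12
Difference = 11

11


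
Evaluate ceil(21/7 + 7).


21/7 = 3
3 + 7 = 10
ceil(10) = 10

10


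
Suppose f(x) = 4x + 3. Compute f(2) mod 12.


f(2) = 11
11 mod 12 = 11

11


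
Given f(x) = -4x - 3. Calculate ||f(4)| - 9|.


f(4) = -19
|-19| = 19
|19 - 9| = 10

10


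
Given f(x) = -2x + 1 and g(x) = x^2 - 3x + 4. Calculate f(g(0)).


g(0) = 4
f(4) = -7

-7


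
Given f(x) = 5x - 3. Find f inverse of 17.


4


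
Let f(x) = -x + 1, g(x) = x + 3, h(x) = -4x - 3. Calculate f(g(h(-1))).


h(-1) = 1
g(1) = 4
f(4) = -3

-3


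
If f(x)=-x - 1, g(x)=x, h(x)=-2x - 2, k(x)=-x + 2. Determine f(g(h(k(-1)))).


k(-1) = 3
h(3) = -8
g(-8) = -8
f(-8) = 7

7


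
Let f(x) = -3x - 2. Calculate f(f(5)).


f(5) = -17
f(-17) = 49

49


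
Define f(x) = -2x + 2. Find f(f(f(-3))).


30


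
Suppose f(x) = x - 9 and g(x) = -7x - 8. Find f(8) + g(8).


-65


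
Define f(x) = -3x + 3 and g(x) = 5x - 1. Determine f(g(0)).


g(0) = -1
f(-1) = 6

6


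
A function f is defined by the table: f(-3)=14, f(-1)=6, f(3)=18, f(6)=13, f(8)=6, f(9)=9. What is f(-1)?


Reading from the table at x = -1

6


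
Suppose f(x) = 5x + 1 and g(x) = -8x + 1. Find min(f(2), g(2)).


f(2) = 11
g(2) = -15
min = -15

-15


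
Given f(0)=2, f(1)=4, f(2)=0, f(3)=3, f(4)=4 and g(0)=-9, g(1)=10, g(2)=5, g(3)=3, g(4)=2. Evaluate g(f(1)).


2


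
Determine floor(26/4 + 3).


9


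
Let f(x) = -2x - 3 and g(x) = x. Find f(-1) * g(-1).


1


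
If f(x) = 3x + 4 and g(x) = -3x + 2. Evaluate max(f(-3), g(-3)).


f(-3) = -5
g(-3) = 11
max = 11

11


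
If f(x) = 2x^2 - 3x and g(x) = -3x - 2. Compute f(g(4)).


g(4) = -14
f(-14) = 2*(-14)^2 - 3*(-14) = 434

434


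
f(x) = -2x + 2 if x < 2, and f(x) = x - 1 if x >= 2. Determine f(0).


0 satisfies x < 2
f(0) = 2

2


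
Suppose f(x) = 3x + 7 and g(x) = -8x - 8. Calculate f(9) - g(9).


f(9) = 34
g(9) = -80
Difference = 114

114


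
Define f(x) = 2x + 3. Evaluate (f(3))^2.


f(3) = 9
(9)^2 = 81

81


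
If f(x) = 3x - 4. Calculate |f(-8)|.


f(-8) = -28
|-28| = 28

28


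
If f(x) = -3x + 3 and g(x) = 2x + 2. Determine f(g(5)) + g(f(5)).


-55


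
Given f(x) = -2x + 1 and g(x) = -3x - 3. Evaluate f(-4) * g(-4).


81


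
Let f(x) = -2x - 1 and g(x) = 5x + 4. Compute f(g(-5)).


41


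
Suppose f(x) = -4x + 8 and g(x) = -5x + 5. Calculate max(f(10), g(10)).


f(10) = -32
g(10) = -45
max = -32

-32


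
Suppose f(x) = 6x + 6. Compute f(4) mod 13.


f(4) = 30
30 mod 13 = 4

4


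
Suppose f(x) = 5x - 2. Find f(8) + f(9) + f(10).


129


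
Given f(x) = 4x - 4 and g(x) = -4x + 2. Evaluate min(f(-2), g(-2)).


f(-2) = -12
g(-2) = 10
min = -12

-12


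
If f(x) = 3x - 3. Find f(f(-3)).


f(-3) = -12
f(-12) = -39

-39


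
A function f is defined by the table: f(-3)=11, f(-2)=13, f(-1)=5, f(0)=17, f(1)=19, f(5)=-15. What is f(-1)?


Reading from the table at x = -1

5


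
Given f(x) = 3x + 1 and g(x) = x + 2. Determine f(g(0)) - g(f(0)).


4


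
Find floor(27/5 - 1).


27/5 = 5.4
5.4 - 1 = 4.4
floor(4.4) = 4

4


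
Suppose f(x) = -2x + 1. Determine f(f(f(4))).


f(4) = -7
f(-7) = 15
f(15) = -29

-29


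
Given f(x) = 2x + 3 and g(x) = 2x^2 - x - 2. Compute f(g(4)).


55


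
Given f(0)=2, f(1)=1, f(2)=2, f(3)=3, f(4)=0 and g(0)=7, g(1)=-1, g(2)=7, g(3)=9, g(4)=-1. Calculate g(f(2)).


f(2) = 2
g(2) = 7

7


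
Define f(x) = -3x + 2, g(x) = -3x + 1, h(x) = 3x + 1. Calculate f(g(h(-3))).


h(-3) = -8
g(-8) = 25
f(25) = -73

-73


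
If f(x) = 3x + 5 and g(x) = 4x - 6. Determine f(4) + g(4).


f(4) = 17
g(4) = 10
Sum = 27

27


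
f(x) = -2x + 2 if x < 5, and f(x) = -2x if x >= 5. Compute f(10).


-20


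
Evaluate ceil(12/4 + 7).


10


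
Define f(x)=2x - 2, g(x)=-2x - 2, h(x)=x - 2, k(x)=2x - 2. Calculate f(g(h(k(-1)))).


k(-1) = -4
h(-4) = -6
g(-6) = 10
f(10) = 18

18


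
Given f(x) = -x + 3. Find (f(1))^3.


f(1) = 2
(2)^3 = 8

8


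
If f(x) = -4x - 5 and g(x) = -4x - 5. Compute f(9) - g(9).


f(9) = -41
g(9) = -41
Difference = 0

0


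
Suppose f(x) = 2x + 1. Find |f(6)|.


f(6) = 13
|13| = 13

13


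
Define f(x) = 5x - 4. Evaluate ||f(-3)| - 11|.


f(-3) = -19
|-19| = 19
|19 - 11| = 8

8


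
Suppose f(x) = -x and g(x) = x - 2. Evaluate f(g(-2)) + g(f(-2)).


f(g(-2)) = 4
g(f(-2)) = 0
Sum = 4

4


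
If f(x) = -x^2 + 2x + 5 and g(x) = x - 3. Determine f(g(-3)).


-43


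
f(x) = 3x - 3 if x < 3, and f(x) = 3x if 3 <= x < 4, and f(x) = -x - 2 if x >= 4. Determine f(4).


-6


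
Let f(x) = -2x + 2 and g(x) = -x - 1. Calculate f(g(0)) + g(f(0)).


f(g(0)) = 4
g(f(0)) = -3
Sum = 1

1


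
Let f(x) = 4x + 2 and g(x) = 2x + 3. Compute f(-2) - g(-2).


f(-2) = -6
g(-2) = -1
Difference = -5

-5


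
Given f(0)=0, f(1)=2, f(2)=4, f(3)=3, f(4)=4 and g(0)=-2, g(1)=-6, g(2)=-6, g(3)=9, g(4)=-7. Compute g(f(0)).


f(0) = 0
g(0) = -2

-2


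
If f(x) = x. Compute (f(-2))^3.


f(-2) = -2
(-2)^3 = -8

-8


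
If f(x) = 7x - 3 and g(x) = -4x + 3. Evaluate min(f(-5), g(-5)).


f(-5) = -38
g(-5) = 23
min = -38

-38


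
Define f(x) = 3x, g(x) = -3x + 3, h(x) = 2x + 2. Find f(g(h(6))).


h(6) = 14
g(14) = -39
f(-39) = -117

-117


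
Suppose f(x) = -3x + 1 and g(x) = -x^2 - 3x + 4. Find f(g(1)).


g(1) = 0
f(0) = 1

1


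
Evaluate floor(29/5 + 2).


29/5 = 5.8
5.8 + 2 = 7.8
floor(7.8) = 7

7


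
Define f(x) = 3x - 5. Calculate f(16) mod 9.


f(16) = 43
43 mod 9 = 7

7


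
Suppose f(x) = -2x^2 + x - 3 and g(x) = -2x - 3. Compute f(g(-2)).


g(-2) = 1
f(1) = (-2)*(1)^2 + 1*(1) - 3 = -4

-4


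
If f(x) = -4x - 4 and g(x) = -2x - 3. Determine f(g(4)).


40


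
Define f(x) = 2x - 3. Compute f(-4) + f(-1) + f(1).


-17


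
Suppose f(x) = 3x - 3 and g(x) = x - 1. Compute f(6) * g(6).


f(6) = 15
g(6) = 5
Product = 75

75


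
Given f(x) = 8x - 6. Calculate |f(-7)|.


f(-7) = -62
|-62| = 62

62


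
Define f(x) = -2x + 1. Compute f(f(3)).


f(3) = -5
f(-5) = 11

11


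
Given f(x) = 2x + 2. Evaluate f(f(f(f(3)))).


f(3) = 8
f(8) = 18
f(18) = 38
f(38) = 78

78


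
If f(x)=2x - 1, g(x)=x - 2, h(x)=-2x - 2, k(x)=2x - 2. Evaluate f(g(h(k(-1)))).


k(-1) = -4
h(-4) = 6
g(6) = 4
f(4) = 7

7


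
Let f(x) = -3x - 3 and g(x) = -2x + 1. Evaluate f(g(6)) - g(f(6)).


f(g(6)) = 30
g(f(6)) = 43
Difference = -13

-13


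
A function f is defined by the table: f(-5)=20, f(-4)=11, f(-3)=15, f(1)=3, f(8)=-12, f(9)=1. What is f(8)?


Reading from the table at x = 8

-12


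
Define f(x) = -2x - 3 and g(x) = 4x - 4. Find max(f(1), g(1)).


f(1) = -5
g(1) = 0
max = 0

0


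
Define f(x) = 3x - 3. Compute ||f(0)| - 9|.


f(0) = -3
|-3| = 3
|3 - 9| = 6

6


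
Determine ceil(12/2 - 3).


12/2 = 6
6 - 3 = 3
ceil(3) = 3

3


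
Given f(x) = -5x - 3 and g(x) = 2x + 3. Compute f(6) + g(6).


f(6) = -33
g(6) = 15
Sum = -18

-18


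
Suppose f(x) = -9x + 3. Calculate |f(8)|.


f(8) = -69
|-69| = 69

69


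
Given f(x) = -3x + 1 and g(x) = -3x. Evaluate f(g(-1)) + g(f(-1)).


f(g(-1)) = -8
g(f(-1)) = -12
Sum = -20

-20


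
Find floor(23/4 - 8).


23/4 = 5.75
5.75 - 8 = -2.25
floor(-2.25) = -3

-3


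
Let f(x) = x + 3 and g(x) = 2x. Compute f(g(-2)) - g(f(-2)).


f(g(-2)) = -1
g(f(-2)) = 2
Difference = -3

-3


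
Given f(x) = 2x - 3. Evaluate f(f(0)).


-9


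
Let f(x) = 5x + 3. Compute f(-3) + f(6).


f(-3) = -12
f(6) = 33
Sum = 21

21


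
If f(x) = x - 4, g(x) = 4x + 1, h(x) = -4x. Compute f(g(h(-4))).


61


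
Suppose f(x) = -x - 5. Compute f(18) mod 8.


f(18) = -23
-23 mod 8 = 1

1


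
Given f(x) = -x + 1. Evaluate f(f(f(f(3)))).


f(3) = -2
f(-2) = 3
f(3) = -2
f(-2) = 3

3


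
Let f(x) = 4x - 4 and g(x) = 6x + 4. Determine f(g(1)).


g(1) = 10
f(10) = 36

36


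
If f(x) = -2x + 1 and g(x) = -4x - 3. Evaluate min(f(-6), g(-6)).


f(-6) = 13
g(-6) = 21
min = 13

13


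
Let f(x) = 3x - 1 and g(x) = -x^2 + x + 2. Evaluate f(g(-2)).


g(-2) = -4
f(-4) = -13

-13


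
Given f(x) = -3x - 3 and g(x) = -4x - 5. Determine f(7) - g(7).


f(7) = -24
g(7) = -33
Difference = 9

9


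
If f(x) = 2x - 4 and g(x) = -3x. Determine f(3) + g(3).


-7


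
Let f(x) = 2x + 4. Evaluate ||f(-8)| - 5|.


f(-8) = -12
|-12| = 12
|12 - 5| = 7

7


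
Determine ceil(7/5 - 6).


7/5 = 1.4
1.4 - 6 = -4.6
ceil(-4.6) = -4

-4


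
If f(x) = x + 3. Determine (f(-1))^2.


f(-1) = 2
(2)^2 = 4

4


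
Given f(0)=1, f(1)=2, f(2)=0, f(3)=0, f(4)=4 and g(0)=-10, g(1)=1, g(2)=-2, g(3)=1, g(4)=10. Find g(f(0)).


f(0) = 1
g(1) = 1

1


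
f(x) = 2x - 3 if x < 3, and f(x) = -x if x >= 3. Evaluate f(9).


9 satisfies x >= 3
f(9) = -9

-9


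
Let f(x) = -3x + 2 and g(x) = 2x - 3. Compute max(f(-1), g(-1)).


f(-1) = 5
g(-1) = -5
max = 5

5


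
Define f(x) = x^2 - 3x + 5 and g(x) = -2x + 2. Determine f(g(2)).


g(2) = -2
f(-2) = 1*(-2)^2 - 3*(-2) + 5 = 15

15


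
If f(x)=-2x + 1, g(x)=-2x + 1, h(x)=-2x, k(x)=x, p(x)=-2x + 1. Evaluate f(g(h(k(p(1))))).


p(1) = -1
k(-1) = -1
h(-1) = 2
g(2) = -3
f(-3) = 7

7


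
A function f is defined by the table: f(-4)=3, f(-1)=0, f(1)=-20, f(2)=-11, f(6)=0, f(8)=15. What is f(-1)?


0


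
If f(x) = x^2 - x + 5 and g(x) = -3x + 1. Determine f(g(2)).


g(2) = -5
f(-5) = 1*(-5)^2 - 1*(-5) + 5 = 35

35


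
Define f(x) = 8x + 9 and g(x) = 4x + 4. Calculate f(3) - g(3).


f(3) = 33
g(3) = 16
Difference = 17

17


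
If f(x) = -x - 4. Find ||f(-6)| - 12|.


f(-6) = 2
|2| = 2
|2 - 12| = 10

10


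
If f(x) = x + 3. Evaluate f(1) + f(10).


f(1) = 4
f(10) = 13
Sum = 17

17


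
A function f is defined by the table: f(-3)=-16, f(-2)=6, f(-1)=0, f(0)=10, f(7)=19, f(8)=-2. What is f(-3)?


Reading from the table at x = -3

-16


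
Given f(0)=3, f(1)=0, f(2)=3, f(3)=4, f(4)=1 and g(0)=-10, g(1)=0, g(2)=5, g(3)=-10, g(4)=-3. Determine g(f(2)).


f(2) = 3
g(3) = -10

-10


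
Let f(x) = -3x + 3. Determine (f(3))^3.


-216


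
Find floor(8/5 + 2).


8/5 = 1.6
1.6 + 2 = 3.6
floor(3.6) = 3

3


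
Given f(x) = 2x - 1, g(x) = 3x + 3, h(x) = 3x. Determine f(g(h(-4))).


h(-4) = -12
g(-12) = -33
f(-33) = -67

-67


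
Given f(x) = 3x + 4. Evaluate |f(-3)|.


f(-3) = -5
|-5| = 5

5


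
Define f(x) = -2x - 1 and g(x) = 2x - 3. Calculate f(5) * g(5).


f(5) = -11
g(5) = 7
Product = -77

-77


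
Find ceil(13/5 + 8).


13/5 = 2.6
2.6 + 8 = 10.6
ceil(10.6) = 11

11


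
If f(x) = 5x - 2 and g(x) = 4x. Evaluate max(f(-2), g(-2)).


f(-2) = -12
g(-2) = -8
max = -8

-8


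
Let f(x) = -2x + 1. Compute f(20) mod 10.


1


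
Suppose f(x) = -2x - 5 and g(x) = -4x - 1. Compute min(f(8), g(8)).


f(8) = -21
g(8) = -33
min = -33

-33


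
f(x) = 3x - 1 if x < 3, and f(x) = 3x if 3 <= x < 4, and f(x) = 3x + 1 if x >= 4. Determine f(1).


1 satisfies x < 3
f(1) = 2

2


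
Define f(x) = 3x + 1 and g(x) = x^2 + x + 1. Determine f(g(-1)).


4


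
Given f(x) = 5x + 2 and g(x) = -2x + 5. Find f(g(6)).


-33


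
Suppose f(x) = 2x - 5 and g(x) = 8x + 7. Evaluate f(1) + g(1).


12


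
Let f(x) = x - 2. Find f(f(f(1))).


f(1) = -1
f(-1) = -3
f(-3) = -5

-5


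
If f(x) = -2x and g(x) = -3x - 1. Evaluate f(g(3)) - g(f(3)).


3


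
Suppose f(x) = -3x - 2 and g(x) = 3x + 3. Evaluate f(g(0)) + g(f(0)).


-14


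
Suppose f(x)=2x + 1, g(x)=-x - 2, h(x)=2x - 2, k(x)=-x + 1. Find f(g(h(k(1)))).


k(1) = 0
h(0) = -2
g(-2) = 0
f(0) = 1

1


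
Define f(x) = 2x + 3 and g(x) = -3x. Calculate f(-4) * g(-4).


f(-4) = -5
g(-4) = 12
Product = -60

-60


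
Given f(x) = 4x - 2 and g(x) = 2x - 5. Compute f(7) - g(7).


f(7) = 26
g(7) = 9
Difference = 17

17


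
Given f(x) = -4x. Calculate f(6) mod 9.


f(6) = -24
-24 mod 9 = 3

3


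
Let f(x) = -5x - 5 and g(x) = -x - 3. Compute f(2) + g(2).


f(2) = -15
g(2) = -5
Sum = -20

-20


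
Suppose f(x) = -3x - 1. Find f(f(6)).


f(6) = -19
f(-19) = 56

56


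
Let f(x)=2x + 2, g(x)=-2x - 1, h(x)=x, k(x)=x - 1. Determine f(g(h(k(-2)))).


k(-2) = -3
h(-3) = -3
g(-3) = 5
f(5) = 12

12


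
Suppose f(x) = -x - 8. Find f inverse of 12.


-20


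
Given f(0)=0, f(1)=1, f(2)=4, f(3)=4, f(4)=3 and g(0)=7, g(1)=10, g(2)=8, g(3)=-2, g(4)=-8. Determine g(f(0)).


f(0) = 0
g(0) = 7

7


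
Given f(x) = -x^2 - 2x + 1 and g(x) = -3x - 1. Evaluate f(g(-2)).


g(-2) = 5
f(5) = (-1)*(5)^2 - 2*(5) + 1 = -34

-34


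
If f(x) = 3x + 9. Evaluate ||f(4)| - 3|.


f(4) = 21
|21| = 21
|21 - 3| = 18

18


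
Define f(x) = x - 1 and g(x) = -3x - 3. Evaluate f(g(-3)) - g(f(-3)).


-4


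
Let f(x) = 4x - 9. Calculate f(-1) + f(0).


f(-1) = -13
f(0) = -9
Sum = -22

-22


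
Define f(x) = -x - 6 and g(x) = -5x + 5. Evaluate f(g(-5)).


g(-5) = 30
f(30) = -36

-36


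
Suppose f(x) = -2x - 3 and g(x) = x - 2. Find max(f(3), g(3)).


f(3) = -9
g(3) = 1
max = 1

1


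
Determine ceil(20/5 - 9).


-5


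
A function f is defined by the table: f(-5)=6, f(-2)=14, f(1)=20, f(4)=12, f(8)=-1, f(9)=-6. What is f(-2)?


Reading from the table at x = -2

14


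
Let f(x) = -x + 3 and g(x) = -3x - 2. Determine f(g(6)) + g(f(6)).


f(g(6)) = 23
g(f(6)) = 7
Sum = 30

30


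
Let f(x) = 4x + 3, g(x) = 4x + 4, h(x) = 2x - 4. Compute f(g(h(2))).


h(2) = 0
g(0) = 4
f(4) = 19

19


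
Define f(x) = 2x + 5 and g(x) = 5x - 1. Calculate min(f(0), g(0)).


f(0) = 5
g(0) = -1
min = -1

-1


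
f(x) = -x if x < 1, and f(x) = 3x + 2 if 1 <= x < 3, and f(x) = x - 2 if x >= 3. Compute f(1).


1 satisfies 1 <= x < 3
f(1) = 5

5


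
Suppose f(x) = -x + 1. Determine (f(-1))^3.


f(-1) = 2
(2)^3 = 8

8


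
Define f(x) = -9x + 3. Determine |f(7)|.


f(7) = -60
|-60| = 60

60


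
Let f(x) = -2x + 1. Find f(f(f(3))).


f(3) = -5
f(-5) = 11
f(11) = -21

-21


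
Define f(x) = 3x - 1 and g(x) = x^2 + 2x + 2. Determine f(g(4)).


g(4) = 26
f(26) = 77

77


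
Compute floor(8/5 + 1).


8/5 = 1.6
1.6 + 1 = 2.6
floor(2.6) = 2

2


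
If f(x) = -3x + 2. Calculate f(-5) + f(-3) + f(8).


f(-5) = 17
f(-3) = 11
f(8) = -22
Sum = 6

6


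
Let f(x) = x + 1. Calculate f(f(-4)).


f(-4) = -3
f(-3) = -2

-2


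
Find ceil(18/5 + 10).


18/5 = 3.6
3.6 + 10 = 13.6
ceil(13.6) = 14

14


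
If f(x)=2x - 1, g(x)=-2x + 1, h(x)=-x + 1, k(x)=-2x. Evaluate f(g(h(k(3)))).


k(3) = -6
h(-6) = 7
g(7) = -13
f(-13) = -27

-27


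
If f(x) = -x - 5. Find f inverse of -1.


Solve -x - 5 = -1
x = (-1 + 5) / (-1) = -4

-4


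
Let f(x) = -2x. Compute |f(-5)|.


f(-5) = 10
|10| = 10

10


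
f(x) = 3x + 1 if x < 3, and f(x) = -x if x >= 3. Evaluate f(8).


8 satisfies x >= 3
f(8) = -8

-8


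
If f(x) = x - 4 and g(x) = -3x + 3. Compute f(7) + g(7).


f(7) = 3
g(7) = -18
Sum = -15

-15


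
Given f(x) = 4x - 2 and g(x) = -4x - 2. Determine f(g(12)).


-202


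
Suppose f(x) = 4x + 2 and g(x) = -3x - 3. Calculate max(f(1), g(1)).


f(1) = 6
g(1) = -6
max = 6

6


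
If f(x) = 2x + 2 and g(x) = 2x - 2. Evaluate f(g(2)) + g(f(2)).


16


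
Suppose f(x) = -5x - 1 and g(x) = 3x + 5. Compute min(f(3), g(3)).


f(3) = -16
g(3) = 14
min = -16

-16


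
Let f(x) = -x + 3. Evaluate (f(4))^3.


f(4) = -1
(-1)^3 = -1

-1


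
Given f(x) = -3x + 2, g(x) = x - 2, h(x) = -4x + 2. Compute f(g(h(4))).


h(4) = -14
g(-14) = -16
f(-16) = 50

50


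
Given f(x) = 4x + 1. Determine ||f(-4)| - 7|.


8


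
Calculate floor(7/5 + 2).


7/5 = 1.4
1.4 + 2 = 3.4
floor(3.4) = 3

3


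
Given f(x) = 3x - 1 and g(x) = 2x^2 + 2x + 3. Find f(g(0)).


g(0) = 3
f(3) = 8

8


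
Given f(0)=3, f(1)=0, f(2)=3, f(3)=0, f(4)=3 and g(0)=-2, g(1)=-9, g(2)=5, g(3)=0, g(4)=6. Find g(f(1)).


f(1) = 0
g(0) = -2

-2


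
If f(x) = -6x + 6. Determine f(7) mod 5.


f(7) = -36
-36 mod 5 = 4

4


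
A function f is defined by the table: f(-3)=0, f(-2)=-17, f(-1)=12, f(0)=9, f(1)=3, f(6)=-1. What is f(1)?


3


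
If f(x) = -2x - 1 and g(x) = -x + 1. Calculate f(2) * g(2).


f(2) = -5
g(2) = -1
Product = 5

5


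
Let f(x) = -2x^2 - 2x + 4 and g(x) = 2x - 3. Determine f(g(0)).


-8


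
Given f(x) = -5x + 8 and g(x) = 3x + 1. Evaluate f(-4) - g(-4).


f(-4) = 28
g(-4) = -11
Difference = 39

39


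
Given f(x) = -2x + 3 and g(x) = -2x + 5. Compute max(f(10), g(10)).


f(10) = -17
g(10) = -15
max = -15

-15


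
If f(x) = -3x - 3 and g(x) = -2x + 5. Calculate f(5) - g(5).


f(5) = -18
g(5) = -5
Difference = -13

-13


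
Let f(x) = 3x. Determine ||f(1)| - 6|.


3


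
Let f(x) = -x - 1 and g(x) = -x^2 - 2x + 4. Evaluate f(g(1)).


g(1) = 1
f(1) = -2

-2


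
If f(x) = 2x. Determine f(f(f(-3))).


f(-3) = -6
f(-6) = -12
f(-12) = -24

-24


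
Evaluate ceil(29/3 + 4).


29/3 = 9.6667
9.6667 + 4 = 13.6667
ceil(13.6667) = 14

14


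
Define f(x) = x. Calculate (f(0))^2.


f(0) = 0
(0)^2 = 0

0


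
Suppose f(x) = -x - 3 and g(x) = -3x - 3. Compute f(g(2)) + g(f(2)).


f(g(2)) = 6
g(f(2)) = 12
Sum = 18

18


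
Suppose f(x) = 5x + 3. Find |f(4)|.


f(4) = 23
|23| = 23

23


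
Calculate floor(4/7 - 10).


4/7 = 0.5714
0.5714 - 10 = -9.4286
floor(-9.4286) = -10

-10


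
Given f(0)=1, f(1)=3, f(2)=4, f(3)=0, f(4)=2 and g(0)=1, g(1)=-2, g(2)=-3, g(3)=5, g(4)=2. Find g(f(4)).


f(4) = 2
g(2) = -3

-3


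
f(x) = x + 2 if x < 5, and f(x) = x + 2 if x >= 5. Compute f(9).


11


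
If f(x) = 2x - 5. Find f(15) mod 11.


f(15) = 25
25 mod 11 = 3

3


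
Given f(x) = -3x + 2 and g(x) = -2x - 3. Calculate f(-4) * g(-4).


70


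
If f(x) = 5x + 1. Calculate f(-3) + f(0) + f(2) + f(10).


49


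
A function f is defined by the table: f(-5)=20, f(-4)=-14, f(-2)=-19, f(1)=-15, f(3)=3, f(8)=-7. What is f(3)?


3


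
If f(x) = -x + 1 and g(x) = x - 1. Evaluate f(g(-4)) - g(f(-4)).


f(g(-4)) = 6
g(f(-4)) = 4
Difference = 2

2


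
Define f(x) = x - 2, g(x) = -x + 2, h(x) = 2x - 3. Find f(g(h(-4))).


h(-4) = -11
g(-11) = 13
f(13) = 11

11


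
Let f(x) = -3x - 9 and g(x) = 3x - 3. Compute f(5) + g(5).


-12


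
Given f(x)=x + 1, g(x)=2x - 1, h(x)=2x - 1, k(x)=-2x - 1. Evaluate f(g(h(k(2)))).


k(2) = -5
h(-5) = -11
g(-11) = -23
f(-23) = -22

-22


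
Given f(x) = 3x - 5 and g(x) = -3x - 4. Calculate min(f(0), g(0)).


-5


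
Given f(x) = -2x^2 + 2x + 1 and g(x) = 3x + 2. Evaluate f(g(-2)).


-39


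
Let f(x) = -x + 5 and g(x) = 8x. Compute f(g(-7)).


g(-7) = -56
f(-56) = 61

61


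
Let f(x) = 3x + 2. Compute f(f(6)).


62


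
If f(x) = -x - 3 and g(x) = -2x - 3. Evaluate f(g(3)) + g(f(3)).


f(g(3)) = 6
g(f(3)) = 9
Sum = 15

15


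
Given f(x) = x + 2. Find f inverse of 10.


Solve x + 2 = 10
x = (10 - 2) / 1 = 8

8


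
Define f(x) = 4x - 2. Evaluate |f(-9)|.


f(-9) = -38
|-38| = 38

38


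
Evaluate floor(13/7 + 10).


13/7 = 1.8571
1.8571 + 10 = 11.8571
floor(11.8571) = 11

11


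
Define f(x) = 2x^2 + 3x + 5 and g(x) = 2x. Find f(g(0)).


g(0) = 0
f(0) = 2*(0)^2 + 3*(0) + 5 = 5

5


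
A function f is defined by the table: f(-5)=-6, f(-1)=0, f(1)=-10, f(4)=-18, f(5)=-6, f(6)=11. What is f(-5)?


Reading from the table at x = -5

-6


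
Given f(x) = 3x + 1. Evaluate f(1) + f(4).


f(1) = 4
f(4) = 13
Sum = 17

17


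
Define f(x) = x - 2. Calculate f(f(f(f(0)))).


-8


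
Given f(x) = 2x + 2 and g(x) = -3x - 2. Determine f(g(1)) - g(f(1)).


f(g(1)) = -8
g(f(1)) = -14
Difference = 6

6


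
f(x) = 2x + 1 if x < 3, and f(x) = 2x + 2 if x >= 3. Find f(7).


7 satisfies x >= 3
f(7) = 16

16


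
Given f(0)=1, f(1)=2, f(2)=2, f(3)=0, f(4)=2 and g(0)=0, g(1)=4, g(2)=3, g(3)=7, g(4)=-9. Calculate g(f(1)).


f(1) = 2
g(2) = 3

3


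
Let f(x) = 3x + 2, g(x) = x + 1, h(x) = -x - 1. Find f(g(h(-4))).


14


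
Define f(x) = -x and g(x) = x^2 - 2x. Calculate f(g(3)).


g(3) = 3
f(3) = -3

-3


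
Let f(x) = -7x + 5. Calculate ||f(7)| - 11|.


33


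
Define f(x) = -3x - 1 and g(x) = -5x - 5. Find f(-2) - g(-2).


f(-2) = 5
g(-2) = 5
Difference = 0

0


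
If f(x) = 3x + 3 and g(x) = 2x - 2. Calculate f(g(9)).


g(9) = 16
f(16) = 51

51


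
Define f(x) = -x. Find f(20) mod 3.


f(20) = -20
-20 mod 3 = 1

1


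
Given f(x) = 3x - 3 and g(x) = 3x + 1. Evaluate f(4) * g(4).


117


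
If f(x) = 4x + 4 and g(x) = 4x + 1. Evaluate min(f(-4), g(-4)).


f(-4) = -12
g(-4) = -15
min = -15

-15


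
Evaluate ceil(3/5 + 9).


3/5 = 0.6
0.6 + 9 = 9.6
ceil(9.6) = 10

10


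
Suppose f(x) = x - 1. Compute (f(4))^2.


f(4) = 3
(3)^2 = 9

9


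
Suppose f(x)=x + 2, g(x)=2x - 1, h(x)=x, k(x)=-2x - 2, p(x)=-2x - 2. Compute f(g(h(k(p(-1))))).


p(-1) = 0
k(0) = -2
h(-2) = -2
g(-2) = -5
f(-5) = -3

-3


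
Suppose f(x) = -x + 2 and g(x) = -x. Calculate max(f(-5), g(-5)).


7


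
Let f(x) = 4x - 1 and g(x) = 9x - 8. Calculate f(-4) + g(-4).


f(-4) = -17
g(-4) = -44
Sum = -61

-61


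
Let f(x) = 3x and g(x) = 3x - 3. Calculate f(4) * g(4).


f(4) = 12
g(4) = 9
Product = 108

108


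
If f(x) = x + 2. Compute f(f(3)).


7


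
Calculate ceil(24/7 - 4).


24/7 = 3.4286
3.4286 - 4 = -0.5714
ceil(-0.5714) = 0

0


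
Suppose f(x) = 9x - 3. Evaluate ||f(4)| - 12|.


f(4) = 33
|33| = 33
|33 - 12| = 21

21


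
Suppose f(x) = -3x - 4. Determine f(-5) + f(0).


f(-5) = 11
f(0) = -4
Sum = 7

7


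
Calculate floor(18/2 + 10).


18/2 = 9
9 + 10 = 19
floor(19) = 19

19


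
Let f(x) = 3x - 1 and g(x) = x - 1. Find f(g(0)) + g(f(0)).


f(g(0)) = -4
g(f(0)) = -2
Sum = -6

-6


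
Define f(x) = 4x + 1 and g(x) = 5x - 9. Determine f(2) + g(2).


10


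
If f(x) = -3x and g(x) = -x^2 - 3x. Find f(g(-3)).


0


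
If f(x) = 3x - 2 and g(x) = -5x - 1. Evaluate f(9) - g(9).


f(9) = 25
g(9) = -46
Difference = 71

71


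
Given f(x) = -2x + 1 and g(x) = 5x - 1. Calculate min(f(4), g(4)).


f(4) = -7
g(4) = 19
min = -7

-7


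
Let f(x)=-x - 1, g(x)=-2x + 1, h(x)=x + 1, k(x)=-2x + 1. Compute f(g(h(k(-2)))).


10


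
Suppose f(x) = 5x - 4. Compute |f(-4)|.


24


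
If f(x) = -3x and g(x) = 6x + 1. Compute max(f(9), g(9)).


f(9) = -27
g(9) = 55
max = 55

55


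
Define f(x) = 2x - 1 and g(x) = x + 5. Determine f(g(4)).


g(4) = 9
f(9) = 17

17


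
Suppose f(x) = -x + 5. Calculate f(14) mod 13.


f(14) = -9
-9 mod 13 = 4

4


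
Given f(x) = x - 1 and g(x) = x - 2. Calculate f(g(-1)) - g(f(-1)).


f(g(-1)) = -4
g(f(-1)) = -4
Difference = 0

0


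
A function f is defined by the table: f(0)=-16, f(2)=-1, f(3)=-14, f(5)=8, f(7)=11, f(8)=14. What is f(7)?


Reading from the table at x = 7

11


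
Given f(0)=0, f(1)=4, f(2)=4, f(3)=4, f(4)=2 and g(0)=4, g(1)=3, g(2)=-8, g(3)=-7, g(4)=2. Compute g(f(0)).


f(0) = 0
g(0) = 4

4


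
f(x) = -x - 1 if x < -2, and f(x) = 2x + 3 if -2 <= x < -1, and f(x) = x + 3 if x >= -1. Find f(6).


6 satisfies x >= -1
f(6) = 9

9


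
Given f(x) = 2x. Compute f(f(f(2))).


f(2) = 4
f(4) = 8
f(8) = 16

16


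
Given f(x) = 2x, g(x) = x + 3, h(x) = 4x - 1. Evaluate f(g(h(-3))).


h(-3) = -13
g(-13) = -10
f(-10) = -20

-20


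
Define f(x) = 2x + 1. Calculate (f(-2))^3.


-27


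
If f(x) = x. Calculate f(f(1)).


f(1) = 1
f(1) = 1

1


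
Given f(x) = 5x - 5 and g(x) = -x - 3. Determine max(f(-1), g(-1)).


f(-1) = -10
g(-1) = -2
max = -2

-2


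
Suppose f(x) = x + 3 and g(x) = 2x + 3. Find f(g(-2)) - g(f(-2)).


f(g(-2)) = 2
g(f(-2)) = 5
Difference = -3

-3


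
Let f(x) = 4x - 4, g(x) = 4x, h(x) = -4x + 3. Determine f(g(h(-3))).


236


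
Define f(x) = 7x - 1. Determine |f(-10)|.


f(-10) = -71
|-71| = 71

71


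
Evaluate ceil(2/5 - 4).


2/5 = 0.4
0.4 - 4 = -3.6
ceil(-3.6) = -3

-3


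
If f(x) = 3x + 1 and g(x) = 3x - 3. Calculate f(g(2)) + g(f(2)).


f(g(2)) = 10
g(f(2)) = 18
Sum = 28

28


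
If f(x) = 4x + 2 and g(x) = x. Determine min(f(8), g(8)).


8


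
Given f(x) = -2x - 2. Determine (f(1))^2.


f(1) = -4
(-4)^2 = 16

16


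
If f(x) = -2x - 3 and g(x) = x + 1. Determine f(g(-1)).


-3


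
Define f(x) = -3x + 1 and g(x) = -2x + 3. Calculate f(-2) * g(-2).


f(-2) = 7
g(-2) = 7
Product = 49

49


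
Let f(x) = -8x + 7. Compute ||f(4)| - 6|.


f(4) = -25
|-25| = 25
|25 - 6| = 19

19


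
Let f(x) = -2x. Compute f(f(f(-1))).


8


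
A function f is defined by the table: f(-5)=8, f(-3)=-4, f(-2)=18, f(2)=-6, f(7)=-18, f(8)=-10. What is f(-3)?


Reading from the table at x = -3

-4


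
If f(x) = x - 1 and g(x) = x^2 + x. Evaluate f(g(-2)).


g(-2) = 2
f(2) = 1

1


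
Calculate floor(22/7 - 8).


22/7 = 3.1429
3.1429 - 8 = -4.8571
floor(-4.8571) = -5

-5


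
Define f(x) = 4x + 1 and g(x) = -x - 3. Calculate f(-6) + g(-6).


-20


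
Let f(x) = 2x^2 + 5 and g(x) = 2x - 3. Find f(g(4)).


55


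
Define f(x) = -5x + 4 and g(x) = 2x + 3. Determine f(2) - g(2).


f(2) = -6
g(2) = 7
Difference = -13

-13


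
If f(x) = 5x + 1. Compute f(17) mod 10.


f(17) = 86
86 mod 10 = 6

6


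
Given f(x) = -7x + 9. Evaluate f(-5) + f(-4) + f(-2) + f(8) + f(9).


f(-5) = 44
f(-4) = 37
f(-2) = 23
f(8) = -47
f(9) = -54
Sum = 3

3


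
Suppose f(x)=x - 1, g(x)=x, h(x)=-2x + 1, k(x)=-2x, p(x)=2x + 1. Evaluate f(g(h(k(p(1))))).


12


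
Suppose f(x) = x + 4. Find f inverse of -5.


Solve x + 4 = -5
x = (-5 - 4) / 1 = -9

-9


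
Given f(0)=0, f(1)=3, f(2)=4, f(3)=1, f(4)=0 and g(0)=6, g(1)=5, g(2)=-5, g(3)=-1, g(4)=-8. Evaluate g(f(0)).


f(0) = 0
g(0) = 6

6


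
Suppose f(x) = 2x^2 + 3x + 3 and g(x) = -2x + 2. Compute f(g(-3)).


g(-3) = 8
f(8) = 2*(8)^2 + 3*(8) + 3 = 155

155


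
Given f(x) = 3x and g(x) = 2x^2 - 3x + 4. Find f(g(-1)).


g(-1) = 9
f(9) = 27

27


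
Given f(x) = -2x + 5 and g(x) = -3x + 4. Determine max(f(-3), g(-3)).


f(-3) = 11
g(-3) = 13
max = 13

13


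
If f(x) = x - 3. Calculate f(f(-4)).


f(-4) = -7
f(-7) = -10

-10


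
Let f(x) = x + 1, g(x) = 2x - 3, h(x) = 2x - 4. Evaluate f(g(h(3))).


h(3) = 2
g(2) = 1
f(1) = 2

2


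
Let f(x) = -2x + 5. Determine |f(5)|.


f(5) = -5
|-5| = 5

5


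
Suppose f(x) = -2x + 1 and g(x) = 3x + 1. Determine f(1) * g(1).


f(1) = -1
g(1) = 4
Product = -4

-4


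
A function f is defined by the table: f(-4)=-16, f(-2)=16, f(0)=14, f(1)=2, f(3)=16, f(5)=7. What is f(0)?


Reading from the table at x = 0

14


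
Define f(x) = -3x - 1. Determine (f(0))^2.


1


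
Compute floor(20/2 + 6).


20/2 = 10
10 + 6 = 16
floor(16) = 16

16


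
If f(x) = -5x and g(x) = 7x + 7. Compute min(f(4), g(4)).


f(4) = -20
g(4) = 35
min = -20

-20


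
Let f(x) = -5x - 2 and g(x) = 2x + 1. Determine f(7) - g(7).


f(7) = -37
g(7) = 15
Difference = -52

-52


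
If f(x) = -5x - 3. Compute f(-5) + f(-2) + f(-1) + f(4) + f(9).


f(-5) = 22
f(-2) = 7
f(-1) = 2
f(4) = -23
f(9) = -48
Sum = -40

-40


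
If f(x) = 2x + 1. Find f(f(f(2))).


23


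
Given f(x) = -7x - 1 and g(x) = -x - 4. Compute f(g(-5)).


g(-5) = 1
f(1) = -8

-8


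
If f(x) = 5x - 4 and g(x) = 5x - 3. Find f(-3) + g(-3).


f(-3) = -19
g(-3) = -18
Sum = -37

-37


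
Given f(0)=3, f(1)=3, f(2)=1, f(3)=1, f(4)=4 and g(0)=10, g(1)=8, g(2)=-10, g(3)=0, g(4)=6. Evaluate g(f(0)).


f(0) = 3
g(3) = 0

0


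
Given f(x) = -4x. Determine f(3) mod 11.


f(3) = -12
-12 mod 11 = 10

10


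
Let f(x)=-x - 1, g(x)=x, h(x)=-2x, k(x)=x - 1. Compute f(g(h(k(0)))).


k(0) = -1
h(-1) = 2
g(2) = 2
f(2) = -3

-3


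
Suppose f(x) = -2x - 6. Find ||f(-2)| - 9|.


7


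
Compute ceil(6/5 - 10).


-8


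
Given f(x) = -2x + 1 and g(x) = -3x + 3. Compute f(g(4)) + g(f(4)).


f(g(4)) = 19
g(f(4)) = 24
Sum = 43

43


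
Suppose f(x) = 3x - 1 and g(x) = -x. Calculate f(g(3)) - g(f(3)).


-2


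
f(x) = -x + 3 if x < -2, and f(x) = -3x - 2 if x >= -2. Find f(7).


7 satisfies x >= -2
f(7) = -23

-23


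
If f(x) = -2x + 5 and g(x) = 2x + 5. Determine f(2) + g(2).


f(2) = 1
g(2) = 9
Sum = 10

10


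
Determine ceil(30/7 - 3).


30/7 = 4.2857
4.2857 - 3 = 1.2857
ceil(1.2857) = 2

2


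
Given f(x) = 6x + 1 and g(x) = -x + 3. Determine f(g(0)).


g(0) = 3
f(3) = 19

19


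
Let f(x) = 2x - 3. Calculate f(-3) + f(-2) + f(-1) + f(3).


f(-3) = -9
f(-2) = -7
f(-1) = -5
f(3) = 3
Sum = -18

-18


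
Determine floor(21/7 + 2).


21/7 = 3
3 + 2 = 5
floor(5) = 5

5


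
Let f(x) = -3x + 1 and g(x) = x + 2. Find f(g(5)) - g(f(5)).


f(g(5)) = -20
g(f(5)) = -12
Difference = -8

-8


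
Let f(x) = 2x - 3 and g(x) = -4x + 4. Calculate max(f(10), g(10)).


f(10) = 17
g(10) = -36
max = 17

17


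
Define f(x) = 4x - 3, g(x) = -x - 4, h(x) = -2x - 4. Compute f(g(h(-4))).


h(-4) = 4
g(4) = -8
f(-8) = -35

-35


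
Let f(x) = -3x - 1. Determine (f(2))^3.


f(2) = -7
(-7)^3 = -343

-343


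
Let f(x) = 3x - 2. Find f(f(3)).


f(3) = 7
f(7) = 19

19


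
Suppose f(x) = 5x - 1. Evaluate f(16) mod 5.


f(16) = 79
79 mod 5 = 4

4


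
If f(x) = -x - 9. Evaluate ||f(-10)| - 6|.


f(-10) = 1
|1| = 1
|1 - 6| = 5

5


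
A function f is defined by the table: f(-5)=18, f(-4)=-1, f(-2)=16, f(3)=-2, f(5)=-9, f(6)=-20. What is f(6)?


Reading from the table at x = 6

-20


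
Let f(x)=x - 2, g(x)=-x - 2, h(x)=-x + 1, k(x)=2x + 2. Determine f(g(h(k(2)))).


k(2) = 6
h(6) = -5
g(-5) = 3
f(3) = 1

1


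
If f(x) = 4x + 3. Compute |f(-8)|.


f(-8) = -29
|-29| = 29

29


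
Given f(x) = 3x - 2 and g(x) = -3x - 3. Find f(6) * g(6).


f(6) = 16
g(6) = -21
Product = -336

-336


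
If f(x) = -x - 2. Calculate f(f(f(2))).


-4


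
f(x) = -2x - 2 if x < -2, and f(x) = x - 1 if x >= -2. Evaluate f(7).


6


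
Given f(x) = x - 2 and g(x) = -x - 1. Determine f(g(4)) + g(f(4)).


-10


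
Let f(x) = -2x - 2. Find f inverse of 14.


-8


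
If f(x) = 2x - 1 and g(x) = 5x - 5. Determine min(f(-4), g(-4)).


f(-4) = -9
g(-4) = -25
min = -25

-25


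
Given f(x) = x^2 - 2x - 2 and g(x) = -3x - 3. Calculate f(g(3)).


g(3) = -12
f(-12) = 1*(-12)^2 - 2*(-12) - 2 = 166

166


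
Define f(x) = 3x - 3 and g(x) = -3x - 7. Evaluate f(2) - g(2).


16


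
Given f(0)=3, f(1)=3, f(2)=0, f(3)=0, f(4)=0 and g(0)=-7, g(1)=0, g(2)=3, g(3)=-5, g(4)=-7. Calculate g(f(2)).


-7


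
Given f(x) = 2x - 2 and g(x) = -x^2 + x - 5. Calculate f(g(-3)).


g(-3) = -17
f(-17) = -36

-36


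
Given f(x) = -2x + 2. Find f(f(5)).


f(5) = -8
f(-8) = 18

18


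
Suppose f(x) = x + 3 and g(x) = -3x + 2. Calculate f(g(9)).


g(9) = -25
f(-25) = -22

-22


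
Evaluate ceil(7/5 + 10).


7/5 = 1.4
1.4 + 10 = 11.4
ceil(11.4) = 12

12


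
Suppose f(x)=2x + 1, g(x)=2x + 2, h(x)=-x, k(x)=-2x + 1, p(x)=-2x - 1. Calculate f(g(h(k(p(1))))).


p(1) = -3
k(-3) = 7
h(7) = -7
g(-7) = -12
f(-12) = -23

-23


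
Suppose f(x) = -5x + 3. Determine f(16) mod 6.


f(16) = -77
-77 mod 6 = 1

1


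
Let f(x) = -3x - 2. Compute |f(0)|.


2


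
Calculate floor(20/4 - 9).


20/4 = 5
5 - 9 = -4
floor(-4) = -4

-4


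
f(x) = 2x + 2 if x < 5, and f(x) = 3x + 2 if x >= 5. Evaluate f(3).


3 satisfies x < 5
f(3) = 8

8


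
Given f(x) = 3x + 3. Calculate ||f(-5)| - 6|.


f(-5) = -12
|-12| = 12
|12 - 6| = 6

6
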